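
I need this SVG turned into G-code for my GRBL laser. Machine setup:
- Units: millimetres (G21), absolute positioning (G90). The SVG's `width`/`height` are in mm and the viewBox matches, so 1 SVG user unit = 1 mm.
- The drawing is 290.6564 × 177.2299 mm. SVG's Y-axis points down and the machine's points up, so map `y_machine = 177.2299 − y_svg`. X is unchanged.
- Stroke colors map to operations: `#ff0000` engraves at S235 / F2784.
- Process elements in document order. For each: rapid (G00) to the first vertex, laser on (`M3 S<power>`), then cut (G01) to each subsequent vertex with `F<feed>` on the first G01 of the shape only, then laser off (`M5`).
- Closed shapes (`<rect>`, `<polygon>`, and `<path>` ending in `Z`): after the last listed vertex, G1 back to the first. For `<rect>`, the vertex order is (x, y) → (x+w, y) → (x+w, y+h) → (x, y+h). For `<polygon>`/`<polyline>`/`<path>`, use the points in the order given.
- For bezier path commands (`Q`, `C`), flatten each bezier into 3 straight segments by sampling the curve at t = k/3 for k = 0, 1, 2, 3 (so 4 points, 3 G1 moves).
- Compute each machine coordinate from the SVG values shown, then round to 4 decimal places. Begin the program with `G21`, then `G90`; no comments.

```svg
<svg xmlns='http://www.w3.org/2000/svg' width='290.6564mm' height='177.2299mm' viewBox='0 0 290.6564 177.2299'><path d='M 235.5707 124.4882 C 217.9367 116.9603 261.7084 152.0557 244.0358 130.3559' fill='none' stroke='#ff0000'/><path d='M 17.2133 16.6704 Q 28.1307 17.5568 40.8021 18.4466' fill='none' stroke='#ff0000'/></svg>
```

G21
G90
G00 X235.5707 Y52.7417
M3 S235
G01 X233.8553 Y49.7440 F2784
G01 X245.7770 Y40.4238
G01 X244.0358 Y46.8740
M5
G00 X17.2133 Y160.5595
M3 S235
G01 X24.6865 Y159.9682 F2784
G01 X32.5494 Y159.3761
G01 X40.8021 Y158.7833
M5

viewBox `0 0 290.6564 177.2299` with mm width/height → 1 unit = 1 mm. Flip: y_m = 177.2299 − y_svg.

**Shape 1** — `<path>` cubic bezier, stroke `#ff0000` → engrave (S235, F2784). Control points (SVG): P0=(235.5707,124.4882), P1=(217.9367,116.9603), P2=(261.7084,152.0557), P3=(244.0358,130.3559); sampled at t=k/3. Machine vertices: (235.5707,52.7417) → (233.8553,49.7440) → (245.7770,40.4238) → (244.0358,46.8740). Open path.

**Shape 2** — `<path>` quadratic bezier, stroke `#ff0000` → engrave (S235, F2784). Control points (SVG): P0=(17.2133,16.6704), P1=(28.1307,17.5568), P2=(40.8021,18.4466); sampled at t=k/3. Machine vertices: (17.2133,160.5595) → (24.6865,159.9682) → (32.5494,159.3761) → (40.8021,158.7833). Open path.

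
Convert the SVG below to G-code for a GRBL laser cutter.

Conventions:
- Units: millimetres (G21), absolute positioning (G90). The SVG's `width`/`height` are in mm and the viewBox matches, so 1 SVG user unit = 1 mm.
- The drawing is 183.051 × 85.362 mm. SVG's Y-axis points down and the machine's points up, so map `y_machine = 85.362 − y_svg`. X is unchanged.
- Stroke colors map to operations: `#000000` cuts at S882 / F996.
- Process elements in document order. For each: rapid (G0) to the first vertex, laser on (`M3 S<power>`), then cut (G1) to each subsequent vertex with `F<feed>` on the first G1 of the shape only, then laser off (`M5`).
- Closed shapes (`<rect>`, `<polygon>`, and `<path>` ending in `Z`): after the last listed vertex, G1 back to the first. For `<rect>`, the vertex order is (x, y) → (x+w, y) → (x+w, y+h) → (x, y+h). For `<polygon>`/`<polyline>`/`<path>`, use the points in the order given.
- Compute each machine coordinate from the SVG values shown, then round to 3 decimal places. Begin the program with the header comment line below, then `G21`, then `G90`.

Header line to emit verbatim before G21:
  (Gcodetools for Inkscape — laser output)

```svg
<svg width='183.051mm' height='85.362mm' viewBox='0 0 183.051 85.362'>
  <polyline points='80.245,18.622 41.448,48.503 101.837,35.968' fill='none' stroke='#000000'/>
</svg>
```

(Gcodetools for Inkscape — laser output)
G21
G90
G0 X80.245 Y66.740
M3 S882
G1 X41.448 Y36.859 F996
G1 X101.837 Y49.394
M5

1 u = 1 mm; y_m = 85.362 − y.

[1] `<polyline>` open polyline, #000000→cut S882 F996: (80.245,66.740) → (41.448,36.859) → (101.837,49.394)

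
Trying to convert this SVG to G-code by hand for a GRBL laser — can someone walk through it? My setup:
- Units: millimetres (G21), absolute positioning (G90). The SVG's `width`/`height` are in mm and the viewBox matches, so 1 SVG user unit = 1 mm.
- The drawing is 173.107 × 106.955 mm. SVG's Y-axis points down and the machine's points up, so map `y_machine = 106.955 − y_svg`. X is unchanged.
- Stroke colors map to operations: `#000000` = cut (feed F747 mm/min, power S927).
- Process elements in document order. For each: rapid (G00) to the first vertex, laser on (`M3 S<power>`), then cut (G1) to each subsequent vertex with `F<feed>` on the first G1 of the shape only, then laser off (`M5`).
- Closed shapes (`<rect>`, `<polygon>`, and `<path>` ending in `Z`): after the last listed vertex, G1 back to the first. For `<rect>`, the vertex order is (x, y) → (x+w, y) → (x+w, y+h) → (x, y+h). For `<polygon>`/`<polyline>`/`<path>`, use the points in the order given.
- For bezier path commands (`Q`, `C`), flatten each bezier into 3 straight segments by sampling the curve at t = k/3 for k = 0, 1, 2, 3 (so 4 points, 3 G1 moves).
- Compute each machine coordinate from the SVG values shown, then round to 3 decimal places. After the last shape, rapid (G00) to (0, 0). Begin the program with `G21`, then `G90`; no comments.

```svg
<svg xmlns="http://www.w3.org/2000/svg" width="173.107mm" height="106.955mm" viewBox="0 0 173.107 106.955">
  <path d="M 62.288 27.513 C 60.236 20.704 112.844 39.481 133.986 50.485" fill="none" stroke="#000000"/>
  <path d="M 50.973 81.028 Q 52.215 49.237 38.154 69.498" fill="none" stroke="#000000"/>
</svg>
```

viewBox `0 0 173.107 106.955` with mm width/height → 1 unit = 1 mm. Flip: y_m = 106.955 − y_svg.

**Shape 1** — `<path>` cubic bezier, stroke `#000000` → cut (S927, F747). Control points (SVG): P0=(62.288,27.513), P1=(60.236,20.704), P2=(112.844,39.481), P3=(133.986,50.485); sampled at t=k/3. Machine vertices: (62.288,79.442) → (75.266,78.958) → (105.545,68.829) → (133.986,56.470). Open path.

**Shape 2** — `<path>` quadratic bezier, stroke `#000000` → cut (S927, F747). Control points (SVG): P0=(50.973,81.028), P1=(52.215,49.237), P2=(38.154,69.498); sampled at t=k/3. Machine vertices: (50.973,25.927) → (50.101,41.337) → (45.828,45.181) → (38.154,37.457). Open path.

G21
G90
G00 X62.288 Y79.442
M3 S927
G1 X75.266 Y78.958 F747
G1 X105.545 Y68.829
G1 X133.986 Y56.470
M5
G00 X50.973 Y25.927
M3 S927
G1 X50.101 Y41.337 F747
G1 X45.828 Y45.181
G1 X38.154 Y37.457
M5
G00 X0.000 Y0.000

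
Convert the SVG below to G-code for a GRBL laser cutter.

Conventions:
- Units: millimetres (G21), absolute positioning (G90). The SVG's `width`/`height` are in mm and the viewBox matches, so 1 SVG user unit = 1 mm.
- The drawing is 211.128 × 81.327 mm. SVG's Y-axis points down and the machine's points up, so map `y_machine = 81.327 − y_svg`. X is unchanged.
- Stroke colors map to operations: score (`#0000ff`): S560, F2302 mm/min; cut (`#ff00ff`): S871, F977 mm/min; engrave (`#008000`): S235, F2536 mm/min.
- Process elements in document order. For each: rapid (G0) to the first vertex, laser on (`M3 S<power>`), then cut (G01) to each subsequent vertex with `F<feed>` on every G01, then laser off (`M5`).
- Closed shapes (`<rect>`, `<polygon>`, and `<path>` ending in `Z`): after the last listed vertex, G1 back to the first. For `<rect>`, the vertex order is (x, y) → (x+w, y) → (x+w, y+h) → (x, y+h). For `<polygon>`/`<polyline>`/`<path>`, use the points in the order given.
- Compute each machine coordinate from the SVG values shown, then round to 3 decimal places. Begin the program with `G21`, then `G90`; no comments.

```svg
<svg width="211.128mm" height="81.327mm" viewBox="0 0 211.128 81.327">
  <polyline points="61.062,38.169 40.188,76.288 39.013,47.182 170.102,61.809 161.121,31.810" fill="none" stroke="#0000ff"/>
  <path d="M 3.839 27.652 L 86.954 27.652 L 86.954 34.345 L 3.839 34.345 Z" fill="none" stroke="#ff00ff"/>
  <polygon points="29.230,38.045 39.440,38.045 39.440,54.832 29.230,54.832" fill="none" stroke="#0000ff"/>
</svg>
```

Since the viewBox matches the mm dimensions, user units are millimetres directly. The only transform is the Y-flip y_m = 81.327 − y_svg.

Shape 1 is a open polyline drawn with `<polyline>`. Its stroke #0000ff means score at S560, F2302. After flipping Y the toolpath is (61.062,43.158) → (40.188,5.039) → (39.013,34.145) → (170.102,19.518) → (161.121,49.517).

Shape 2 is a rectangle drawn with `<path>`. Its stroke #ff00ff means cut at S871, F977. After flipping Y the toolpath is (3.839,53.675) → (86.954,53.675) → (86.954,46.982) → (3.839,46.982) → (3.839,53.675), returning to the start.

Shape 3 is a rectangle drawn with `<polygon>`. Its stroke #0000ff means score at S560, F2302. After flipping Y the toolpath is (29.230,43.282) → (39.440,43.282) → (39.440,26.495) → (29.230,26.495) → (29.230,43.282), returning to the start.

G21
G90
G0 X61.062 Y43.158
M3 S560
G01 X40.188 Y5.039 F2302
G01 X39.013 Y34.145 F2302
G01 X170.102 Y19.518 F2302
G01 X161.121 Y49.517 F2302
M5
G0 X3.839 Y53.675
M3 S871
G01 X86.954 Y53.675 F977
G01 X86.954 Y46.982 F977
G01 X3.839 Y46.982 F977
G01 X3.839 Y53.675 F977
M5
G0 X29.230 Y43.282
M3 S560
G01 X39.440 Y43.282 F2302
G01 X39.440 Y26.495 F2302
G01 X29.230 Y26.495 F2302
G01 X29.230 Y43.282 F2302
M5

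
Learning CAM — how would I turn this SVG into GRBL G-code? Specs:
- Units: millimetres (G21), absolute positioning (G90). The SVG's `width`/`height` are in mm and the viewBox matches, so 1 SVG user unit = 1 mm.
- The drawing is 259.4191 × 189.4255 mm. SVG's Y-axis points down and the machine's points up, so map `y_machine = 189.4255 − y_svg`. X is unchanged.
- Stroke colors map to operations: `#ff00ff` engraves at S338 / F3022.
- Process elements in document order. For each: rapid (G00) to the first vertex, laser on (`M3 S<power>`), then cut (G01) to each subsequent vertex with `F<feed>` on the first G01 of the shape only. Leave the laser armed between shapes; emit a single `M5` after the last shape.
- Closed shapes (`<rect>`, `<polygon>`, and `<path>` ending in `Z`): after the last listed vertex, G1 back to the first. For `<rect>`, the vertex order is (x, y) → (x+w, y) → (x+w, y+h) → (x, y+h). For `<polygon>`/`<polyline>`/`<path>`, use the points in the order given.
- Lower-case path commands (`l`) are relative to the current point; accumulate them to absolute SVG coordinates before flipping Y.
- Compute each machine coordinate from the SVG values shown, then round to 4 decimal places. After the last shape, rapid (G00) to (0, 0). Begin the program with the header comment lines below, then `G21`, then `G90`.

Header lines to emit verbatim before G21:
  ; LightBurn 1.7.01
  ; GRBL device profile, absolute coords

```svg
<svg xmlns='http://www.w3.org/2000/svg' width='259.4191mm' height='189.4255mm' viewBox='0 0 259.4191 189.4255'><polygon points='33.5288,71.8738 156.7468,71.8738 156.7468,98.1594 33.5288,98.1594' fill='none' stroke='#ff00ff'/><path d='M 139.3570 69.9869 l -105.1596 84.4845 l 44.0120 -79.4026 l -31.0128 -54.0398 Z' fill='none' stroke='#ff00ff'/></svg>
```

; LightBurn 1.7.01
; GRBL device profile, absolute coords
G21
G90
G00 X33.5288 Y117.5517
M3 S338
G01 X156.7468 Y117.5517 F3022
G01 X156.7468 Y91.2661
G01 X33.5288 Y91.2661
G01 X33.5288 Y117.5517
G00 X139.3570 Y119.4386
M3 S338
G01 X34.1974 Y34.9541 F3022
G01 X78.2094 Y114.3567
G01 X47.1966 Y168.3965
G01 X139.3570 Y119.4386
M5
G00 X0.0000 Y0.0000

viewBox `0 0 259.4191 189.4255` with mm width/height → 1 unit = 1 mm. Flip: y_m = 189.4255 − y_svg.

**Shape 1** — `<polygon>` rectangle, stroke `#ff00ff` → engrave (S338, F3022). Machine vertices: (33.5288,117.5517) → (156.7468,117.5517) → (156.7468,91.2661) → (33.5288,91.2661) → (33.5288,117.5517). Closed: final G1 returns to the first vertex.

**Shape 2** — `<path>` closed polygon, stroke `#ff00ff` → engrave (S338, F3022). Machine vertices: (139.3570,119.4386) → (34.1974,34.9541) → (78.2094,114.3567) → (47.1966,168.3965) → (139.3570,119.4386). Closed: final G1 returns to the first vertex.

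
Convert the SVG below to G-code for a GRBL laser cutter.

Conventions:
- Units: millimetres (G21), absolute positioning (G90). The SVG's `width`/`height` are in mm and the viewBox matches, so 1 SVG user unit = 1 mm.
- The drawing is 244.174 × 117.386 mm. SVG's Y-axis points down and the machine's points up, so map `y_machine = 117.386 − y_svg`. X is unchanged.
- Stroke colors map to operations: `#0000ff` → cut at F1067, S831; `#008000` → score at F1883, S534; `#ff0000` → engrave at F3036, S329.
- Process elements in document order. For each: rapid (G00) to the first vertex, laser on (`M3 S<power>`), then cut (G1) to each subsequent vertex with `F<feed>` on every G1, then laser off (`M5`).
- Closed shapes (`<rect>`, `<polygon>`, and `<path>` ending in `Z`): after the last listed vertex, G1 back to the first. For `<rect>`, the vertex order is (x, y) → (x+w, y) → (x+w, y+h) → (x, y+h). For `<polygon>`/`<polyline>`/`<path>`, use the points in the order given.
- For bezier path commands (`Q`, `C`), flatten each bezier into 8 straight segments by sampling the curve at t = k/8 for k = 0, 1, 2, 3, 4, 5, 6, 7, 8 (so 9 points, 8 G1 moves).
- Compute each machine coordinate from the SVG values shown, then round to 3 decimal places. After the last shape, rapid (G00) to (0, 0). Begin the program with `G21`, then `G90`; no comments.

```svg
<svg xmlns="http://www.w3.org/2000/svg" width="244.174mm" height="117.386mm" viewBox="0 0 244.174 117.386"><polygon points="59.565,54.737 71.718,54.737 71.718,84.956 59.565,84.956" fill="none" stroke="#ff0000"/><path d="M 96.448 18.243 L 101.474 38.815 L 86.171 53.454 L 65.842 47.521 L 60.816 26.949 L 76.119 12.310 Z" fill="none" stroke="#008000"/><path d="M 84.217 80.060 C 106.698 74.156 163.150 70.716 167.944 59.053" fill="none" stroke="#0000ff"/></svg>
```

G21
G90
G00 X59.565 Y62.649
M3 S329
G1 X71.718 Y62.649 F3036
G1 X71.718 Y32.430 F3036
G1 X59.565 Y32.430 F3036
G1 X59.565 Y62.649 F3036
M5
G00 X96.448 Y99.143
M3 S534
G1 X101.474 Y78.571 F1883
G1 X86.171 Y63.932 F1883
G1 X65.842 Y69.865 F1883
G1 X60.816 Y90.437 F1883
G1 X76.119 Y105.076 F1883
G1 X96.448 Y99.143 F1883
M5
G00 X84.217 Y37.326
M3 S831
G1 X94.073 Y39.445 F1067
G1 X106.109 Y41.459 F1067
G1 X119.324 Y43.492 F1067
G1 X132.713 Y45.670 F1067
G1 X145.273 Y48.118 F1067
G1 X156.001 Y50.961 F1067
G1 X163.892 Y54.324 F1067
G1 X167.944 Y58.333 F1067
M5
G00 X0.000 Y0.000

Since the viewBox matches the mm dimensions, user units are millimetres directly. The only transform is the Y-flip y_m = 117.386 − y_svg.

Shape 1 is a rectangle drawn with `<polygon>`. Its stroke #ff0000 means engrave at S329, F3036. After flipping Y the toolpath is (59.565,62.649) → (71.718,62.649) → (71.718,32.430) → (59.565,32.430) → (59.565,62.649), returning to the start.

Shape 2 is a regular polygon drawn with `<path>`. Its stroke #008000 means score at S534, F1883. After flipping Y the toolpath is (96.448,99.143) → (101.474,78.571) → (86.171,63.932) → (65.842,69.865) → (60.816,90.437) → (76.119,105.076) → (96.448,99.143), returning to the start.

Shape 3 is a cubic bezier drawn with `<path>`. Its stroke #0000ff means cut at S831, F1067. After flipping Y the toolpath is (84.217,37.326) → (94.073,39.445) → (106.109,41.459) → (119.324,43.492) → (132.713,45.670) → (145.273,48.118) → (156.001,50.961) → (163.892,54.324) → (167.944,58.333).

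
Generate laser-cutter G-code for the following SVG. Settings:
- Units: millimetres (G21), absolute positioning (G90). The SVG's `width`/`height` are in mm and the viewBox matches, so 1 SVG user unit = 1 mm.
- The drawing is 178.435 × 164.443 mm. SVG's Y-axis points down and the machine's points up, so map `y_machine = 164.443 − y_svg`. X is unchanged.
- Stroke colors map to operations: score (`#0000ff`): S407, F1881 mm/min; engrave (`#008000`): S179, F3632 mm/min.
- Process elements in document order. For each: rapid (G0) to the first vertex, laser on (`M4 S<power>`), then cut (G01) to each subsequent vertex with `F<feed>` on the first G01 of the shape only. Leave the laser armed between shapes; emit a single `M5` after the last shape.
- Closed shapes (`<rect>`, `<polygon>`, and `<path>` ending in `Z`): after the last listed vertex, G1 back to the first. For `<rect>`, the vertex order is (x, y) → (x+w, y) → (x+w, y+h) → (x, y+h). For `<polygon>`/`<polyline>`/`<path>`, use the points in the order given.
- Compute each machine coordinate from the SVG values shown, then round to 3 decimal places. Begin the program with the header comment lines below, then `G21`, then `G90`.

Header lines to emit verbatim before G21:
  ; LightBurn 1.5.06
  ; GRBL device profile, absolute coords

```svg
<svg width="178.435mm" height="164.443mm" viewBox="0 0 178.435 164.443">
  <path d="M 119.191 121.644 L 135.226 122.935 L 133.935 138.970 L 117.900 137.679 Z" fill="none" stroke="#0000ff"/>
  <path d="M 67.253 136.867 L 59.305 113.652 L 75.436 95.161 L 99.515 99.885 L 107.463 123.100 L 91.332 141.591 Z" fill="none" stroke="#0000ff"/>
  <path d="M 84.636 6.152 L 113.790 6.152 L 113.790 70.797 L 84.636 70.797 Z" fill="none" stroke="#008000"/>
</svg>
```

viewBox `0 0 178.435 164.443` with mm width/height → 1 unit = 1 mm. Flip: y_m = 164.443 − y_svg.

**Shape 1** — `<path>` regular polygon, stroke `#0000ff` → score (S407, F1881). Machine vertices: (119.191,42.799) → (135.226,41.508) → (133.935,25.473) → (117.900,26.764) → (119.191,42.799). Closed: final G1 returns to the first vertex.

**Shape 2** — `<path>` regular polygon, stroke `#0000ff` → score (S407, F1881). Machine vertices: (67.253,27.576) → (59.305,50.791) → (75.436,69.282) → (99.515,64.558) → (107.463,41.343) → (91.332,22.852) → (67.253,27.576). Closed: final G1 returns to the first vertex.

**Shape 3** — `<path>` rectangle, stroke `#008000` → engrave (S179, F3632). Machine vertices: (84.636,158.291) → (113.790,158.291) → (113.790,93.646) → (84.636,93.646) → (84.636,158.291). Closed: final G1 returns to the first vertex.

; LightBurn 1.5.06
; GRBL device profile, absolute coords
G21
G90
G0 X119.191 Y42.799
M4 S407
G01 X135.226 Y41.508 F1881
G01 X133.935 Y25.473
G01 X117.900 Y26.764
G01 X119.191 Y42.799
G0 X67.253 Y27.576
M4 S407
G01 X59.305 Y50.791 F1881
G01 X75.436 Y69.282
G01 X99.515 Y64.558
G01 X107.463 Y41.343
G01 X91.332 Y22.852
G01 X67.253 Y27.576
G0 X84.636 Y158.291
M4 S179
G01 X113.790 Y158.291 F3632
G01 X113.790 Y93.646
G01 X84.636 Y93.646
G01 X84.636 Y158.291
M5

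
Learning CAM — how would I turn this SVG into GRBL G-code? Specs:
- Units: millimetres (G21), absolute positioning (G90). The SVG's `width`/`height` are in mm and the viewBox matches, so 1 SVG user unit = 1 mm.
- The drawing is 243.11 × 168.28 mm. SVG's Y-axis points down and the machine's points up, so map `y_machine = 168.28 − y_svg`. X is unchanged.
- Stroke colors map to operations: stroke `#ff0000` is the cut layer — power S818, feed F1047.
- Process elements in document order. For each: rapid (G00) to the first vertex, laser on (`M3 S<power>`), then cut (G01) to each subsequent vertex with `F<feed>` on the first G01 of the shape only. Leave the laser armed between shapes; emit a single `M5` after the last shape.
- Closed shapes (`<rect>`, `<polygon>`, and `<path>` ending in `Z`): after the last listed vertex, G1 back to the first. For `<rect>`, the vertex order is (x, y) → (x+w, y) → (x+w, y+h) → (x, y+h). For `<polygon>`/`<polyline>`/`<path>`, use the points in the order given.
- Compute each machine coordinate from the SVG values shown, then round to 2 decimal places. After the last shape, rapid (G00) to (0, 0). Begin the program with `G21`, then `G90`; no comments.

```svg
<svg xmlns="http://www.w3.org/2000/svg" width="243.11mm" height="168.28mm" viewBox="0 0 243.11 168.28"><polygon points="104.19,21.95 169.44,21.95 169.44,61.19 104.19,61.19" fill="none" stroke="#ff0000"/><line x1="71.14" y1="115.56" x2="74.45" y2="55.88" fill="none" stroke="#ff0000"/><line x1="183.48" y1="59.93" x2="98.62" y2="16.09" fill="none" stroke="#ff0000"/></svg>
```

G21
G90
G00 X104.19 Y146.33
M3 S818
G01 X169.44 Y146.33 F1047
G01 X169.44 Y107.09
G01 X104.19 Y107.09
G01 X104.19 Y146.33
G00 X71.14 Y52.72
M3 S818
G01 X74.45 Y112.40 F1047
G00 X183.48 Y108.35
M3 S818
G01 X98.62 Y152.19 F1047
M5
G00 X0.00 Y0.00

Since the viewBox matches the mm dimensions, user units are millimetres directly. The only transform is the Y-flip y_m = 168.28 − y_svg.

Shape 1 is a rectangle drawn with `<polygon>`. Its stroke #ff0000 means cut at S818, F1047. After flipping Y the toolpath is (104.19,146.33) → (169.44,146.33) → (169.44,107.09) → (104.19,107.09) → (104.19,146.33), returning to the start.

Shape 2 is a line segment drawn with `<line>`. Its stroke #ff0000 means cut at S818, F1047. After flipping Y the toolpath is (71.14,52.72) → (74.45,112.40).

Shape 3 is a line segment drawn with `<line>`. Its stroke #ff0000 means cut at S818, F1047. After flipping Y the toolpath is (183.48,108.35) → (98.62,152.19).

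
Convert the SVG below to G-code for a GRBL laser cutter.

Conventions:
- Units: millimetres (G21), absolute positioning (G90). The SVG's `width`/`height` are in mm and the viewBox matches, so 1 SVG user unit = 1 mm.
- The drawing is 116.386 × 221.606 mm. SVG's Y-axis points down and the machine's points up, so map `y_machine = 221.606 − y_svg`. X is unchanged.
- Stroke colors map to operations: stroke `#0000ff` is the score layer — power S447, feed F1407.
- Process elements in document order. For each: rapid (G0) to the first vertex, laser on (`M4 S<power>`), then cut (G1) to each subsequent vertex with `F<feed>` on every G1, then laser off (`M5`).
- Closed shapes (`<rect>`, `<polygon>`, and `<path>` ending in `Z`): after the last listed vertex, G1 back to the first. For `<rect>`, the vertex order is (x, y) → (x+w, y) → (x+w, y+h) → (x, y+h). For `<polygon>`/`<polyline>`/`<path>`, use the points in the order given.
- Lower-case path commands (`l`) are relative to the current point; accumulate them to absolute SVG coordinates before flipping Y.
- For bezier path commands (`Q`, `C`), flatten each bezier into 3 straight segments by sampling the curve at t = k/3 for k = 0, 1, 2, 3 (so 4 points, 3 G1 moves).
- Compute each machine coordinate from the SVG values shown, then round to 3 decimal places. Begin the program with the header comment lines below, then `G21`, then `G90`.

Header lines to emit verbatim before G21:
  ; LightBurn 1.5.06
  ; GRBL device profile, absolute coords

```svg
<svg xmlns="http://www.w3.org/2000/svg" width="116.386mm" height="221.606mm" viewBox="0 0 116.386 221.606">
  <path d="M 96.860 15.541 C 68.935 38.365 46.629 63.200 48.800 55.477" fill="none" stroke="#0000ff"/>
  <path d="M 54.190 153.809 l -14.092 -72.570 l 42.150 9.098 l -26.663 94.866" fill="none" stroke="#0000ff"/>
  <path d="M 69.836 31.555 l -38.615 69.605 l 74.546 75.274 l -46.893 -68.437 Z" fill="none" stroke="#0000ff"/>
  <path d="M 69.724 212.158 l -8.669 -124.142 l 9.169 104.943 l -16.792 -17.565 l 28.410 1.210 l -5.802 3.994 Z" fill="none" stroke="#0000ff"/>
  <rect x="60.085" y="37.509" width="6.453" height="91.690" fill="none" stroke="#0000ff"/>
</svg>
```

Since the viewBox matches the mm dimensions, user units are millimetres directly. The only transform is the Y-flip y_m = 221.606 − y_svg.

Shape 1 is a cubic bezier drawn with `<path>`. Its stroke #0000ff means score at S447, F1407. After flipping Y the toolpath is (96.860,206.065) → (71.506,183.851) → (54.090,167.978) → (48.800,166.129).

Shape 2 is a open polyline drawn with `<path>`. Its stroke #0000ff means score at S447, F1407. After flipping Y the toolpath is (54.190,67.797) → (40.098,140.367) → (82.248,131.269) → (55.585,36.403).

Shape 3 is a closed polygon drawn with `<path>`. Its stroke #0000ff means score at S447, F1407. After flipping Y the toolpath is (69.836,190.051) → (31.221,120.446) → (105.767,45.172) → (58.874,113.609) → (69.836,190.051), returning to the start.

Shape 4 is a closed polygon drawn with `<path>`. Its stroke #0000ff means score at S447, F1407. After flipping Y the toolpath is (69.724,9.448) → (61.055,133.590) → (70.224,28.647) → (53.432,46.212) → (81.842,45.002) → (76.040,41.008) → (69.724,9.448), returning to the start.

Shape 5 is a rectangle drawn with `<rect>`. Its stroke #0000ff means score at S447, F1407. After flipping Y the toolpath is (60.085,184.097) → (66.538,184.097) → (66.538,92.407) → (60.085,92.407) → (60.085,184.097), returning to the start.

; LightBurn 1.5.06
; GRBL device profile, absolute coords
G21
G90
G0 X96.860 Y206.065
M4 S447
G1 X71.506 Y183.851 F1407
G1 X54.090 Y167.978 F1407
G1 X48.800 Y166.129 F1407
M5
G0 X54.190 Y67.797
M4 S447
G1 X40.098 Y140.367 F1407
G1 X82.248 Y131.269 F1407
G1 X55.585 Y36.403 F1407
M5
G0 X69.836 Y190.051
M4 S447
G1 X31.221 Y120.446 F1407
G1 X105.767 Y45.172 F1407
G1 X58.874 Y113.609 F1407
G1 X69.836 Y190.051 F1407
M5
G0 X69.724 Y9.448
M4 S447
G1 X61.055 Y133.590 F1407
G1 X70.224 Y28.647 F1407
G1 X53.432 Y46.212 F1407
G1 X81.842 Y45.002 F1407
G1 X76.040 Y41.008 F1407
G1 X69.724 Y9.448 F1407
M5
G0 X60.085 Y184.097
M4 S447
G1 X66.538 Y184.097 F1407
G1 X66.538 Y92.407 F1407
G1 X60.085 Y92.407 F1407
G1 X60.085 Y184.097 F1407
M5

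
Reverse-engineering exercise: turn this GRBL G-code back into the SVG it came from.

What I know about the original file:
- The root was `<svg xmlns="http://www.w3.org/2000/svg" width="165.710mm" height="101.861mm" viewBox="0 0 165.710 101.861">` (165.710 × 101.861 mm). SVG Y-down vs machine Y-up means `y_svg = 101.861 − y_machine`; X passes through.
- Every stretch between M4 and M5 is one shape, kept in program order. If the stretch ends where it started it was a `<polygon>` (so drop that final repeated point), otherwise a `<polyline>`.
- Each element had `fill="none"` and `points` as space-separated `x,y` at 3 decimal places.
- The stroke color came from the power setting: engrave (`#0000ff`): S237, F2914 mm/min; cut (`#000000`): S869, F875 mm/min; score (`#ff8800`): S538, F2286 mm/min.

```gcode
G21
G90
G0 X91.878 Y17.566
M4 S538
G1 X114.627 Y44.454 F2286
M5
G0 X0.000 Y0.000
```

Machine Y-up, SVG Y-down with viewBox height 101.861, so y_svg = 101.861 − y_machine; X carries over. Every run uses S538, so all elements get stroke `#ff8800` (score).

Run 1: The run is open, so emit a `<polyline>` with points (Y-flipped): 91.878,84.295 114.627,57.407.

<svg xmlns="http://www.w3.org/2000/svg" width="165.710mm" height="101.861mm" viewBox="0 0 165.710 101.861">
  <polyline points="91.878,84.295 114.627,57.407" fill="none" stroke="#ff8800"/>
</svg>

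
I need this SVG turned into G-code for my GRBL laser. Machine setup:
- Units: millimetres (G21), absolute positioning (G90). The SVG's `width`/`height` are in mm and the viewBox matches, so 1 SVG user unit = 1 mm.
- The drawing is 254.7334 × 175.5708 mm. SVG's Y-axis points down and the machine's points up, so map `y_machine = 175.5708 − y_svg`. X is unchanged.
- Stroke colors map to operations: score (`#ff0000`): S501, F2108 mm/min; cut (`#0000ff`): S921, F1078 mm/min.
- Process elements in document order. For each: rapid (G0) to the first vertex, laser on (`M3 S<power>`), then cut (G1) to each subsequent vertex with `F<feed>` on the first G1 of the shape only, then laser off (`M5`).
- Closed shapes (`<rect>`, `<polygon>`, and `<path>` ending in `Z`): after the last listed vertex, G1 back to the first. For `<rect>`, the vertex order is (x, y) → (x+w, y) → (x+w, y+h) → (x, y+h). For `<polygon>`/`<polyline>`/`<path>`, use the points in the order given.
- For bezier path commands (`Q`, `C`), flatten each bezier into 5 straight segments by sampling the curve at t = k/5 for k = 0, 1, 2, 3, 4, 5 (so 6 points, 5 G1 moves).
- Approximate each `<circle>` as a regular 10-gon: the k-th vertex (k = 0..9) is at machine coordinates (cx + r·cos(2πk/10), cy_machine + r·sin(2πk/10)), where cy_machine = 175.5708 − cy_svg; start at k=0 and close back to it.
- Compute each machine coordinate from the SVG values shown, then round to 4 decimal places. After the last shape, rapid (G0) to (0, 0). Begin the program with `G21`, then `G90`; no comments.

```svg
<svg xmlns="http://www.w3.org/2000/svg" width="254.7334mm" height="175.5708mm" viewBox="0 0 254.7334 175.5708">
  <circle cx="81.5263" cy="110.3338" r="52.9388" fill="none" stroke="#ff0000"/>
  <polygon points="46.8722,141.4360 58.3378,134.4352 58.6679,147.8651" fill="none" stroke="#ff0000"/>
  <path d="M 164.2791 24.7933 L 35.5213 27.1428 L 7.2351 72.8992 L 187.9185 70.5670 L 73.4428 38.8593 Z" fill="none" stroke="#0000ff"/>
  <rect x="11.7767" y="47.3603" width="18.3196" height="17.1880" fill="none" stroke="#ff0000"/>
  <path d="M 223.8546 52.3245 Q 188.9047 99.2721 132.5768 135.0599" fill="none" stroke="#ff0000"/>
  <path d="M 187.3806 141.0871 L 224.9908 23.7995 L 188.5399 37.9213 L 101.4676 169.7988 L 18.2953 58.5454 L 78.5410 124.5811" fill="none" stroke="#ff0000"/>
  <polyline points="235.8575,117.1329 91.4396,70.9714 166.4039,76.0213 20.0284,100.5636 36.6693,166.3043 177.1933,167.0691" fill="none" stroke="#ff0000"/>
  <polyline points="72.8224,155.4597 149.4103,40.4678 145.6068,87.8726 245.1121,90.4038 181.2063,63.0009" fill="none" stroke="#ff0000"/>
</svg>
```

1 u = 1 mm; y_m = 175.5708 − y.

[1] `<circle>` circle, #ff0000→score S501 F2108: (134.4651,65.2370) → (124.3547,96.3536) → (97.8853,115.5848) → (65.1673,115.5848) → (38.6979,96.3536) → (28.5875,65.2370) → (38.6979,34.1204) → (65.1673,14.8892) → (97.8853,14.8892) → (124.3547,34.1204) → (134.4651,65.2370) (closed)

[2] `<polygon>` regular polygon, #ff0000→score S501 F2108: (46.8722,34.1348) → (58.3378,41.1356) → (58.6679,27.7057) → (46.8722,34.1348) (closed)

[3] `<path>` closed polygon, #0000ff→cut S921 F1078: (164.2791,150.7775) → (35.5213,148.4280) → (7.2351,102.6716) → (187.9185,105.0038) → (73.4428,136.7115) → (164.2791,150.7775) (closed)

[4] `<rect>` rectangle, #ff0000→score S501 F2108: (11.7767,128.2105) → (30.0963,128.2105) → (30.0963,111.0225) → (11.7767,111.0225) → (11.7767,128.2105) (closed)

[5] `<path>` quadratic bezier, #ff0000→score S501 F2108: (223.8546,123.2463) → (209.0195,104.9137) → (192.4742,87.4738) → (174.2186,70.9267) → (154.2528,55.2724) → (132.5768,40.5109)

[6] `<path>` open polyline, #ff0000→score S501 F2108: (187.3806,34.4837) → (224.9908,151.7713) → (188.5399,137.6495) → (101.4676,5.7720) → (18.2953,117.0254) → (78.5410,50.9897)

[7] `<polyline>` open polyline, #ff0000→score S501 F2108: (235.8575,58.4379) → (91.4396,104.5994) → (166.4039,99.5495) → (20.0284,75.0072) → (36.6693,9.2665) → (177.1933,8.5017)

[8] `<polyline>` open polyline, #ff0000→score S501 F2108: (72.8224,20.1111) → (149.4103,135.1030) → (145.6068,87.6982) → (245.1121,85.1670) → (181.2063,112.5699)

G21
G90
G0 X134.4651 Y65.2370
M3 S501
G1 X124.3547 Y96.3536 F2108
G1 X97.8853 Y115.5848
G1 X65.1673 Y115.5848
G1 X38.6979 Y96.3536
G1 X28.5875 Y65.2370
G1 X38.6979 Y34.1204
G1 X65.1673 Y14.8892
G1 X97.8853 Y14.8892
G1 X124.3547 Y34.1204
G1 X134.4651 Y65.2370
M5
G0 X46.8722 Y34.1348
M3 S501
G1 X58.3378 Y41.1356 F2108
G1 X58.6679 Y27.7057
G1 X46.8722 Y34.1348
M5
G0 X164.2791 Y150.7775
M3 S921
G1 X35.5213 Y148.4280 F1078
G1 X7.2351 Y102.6716
G1 X187.9185 Y105.0038
G1 X73.4428 Y136.7115
G1 X164.2791 Y150.7775
M5
G0 X11.7767 Y128.2105
M3 S501
G1 X30.0963 Y128.2105 F2108
G1 X30.0963 Y111.0225
G1 X11.7767 Y111.0225
G1 X11.7767 Y128.2105
M5
G0 X223.8546 Y123.2463
M3 S501
G1 X209.0195 Y104.9137 F2108
G1 X192.4742 Y87.4738
G1 X174.2186 Y70.9267
G1 X154.2528 Y55.2724
G1 X132.5768 Y40.5109
M5
G0 X187.3806 Y34.4837
M3 S501
G1 X224.9908 Y151.7713 F2108
G1 X188.5399 Y137.6495
G1 X101.4676 Y5.7720
G1 X18.2953 Y117.0254
G1 X78.5410 Y50.9897
M5
G0 X235.8575 Y58.4379
M3 S501
G1 X91.4396 Y104.5994 F2108
G1 X166.4039 Y99.5495
G1 X20.0284 Y75.0072
G1 X36.6693 Y9.2665
G1 X177.1933 Y8.5017
M5
G0 X72.8224 Y20.1111
M3 S501
G1 X149.4103 Y135.1030 F2108
G1 X145.6068 Y87.6982
G1 X245.1121 Y85.1670
G1 X181.2063 Y112.5699
M5
G0 X0.0000 Y0.0000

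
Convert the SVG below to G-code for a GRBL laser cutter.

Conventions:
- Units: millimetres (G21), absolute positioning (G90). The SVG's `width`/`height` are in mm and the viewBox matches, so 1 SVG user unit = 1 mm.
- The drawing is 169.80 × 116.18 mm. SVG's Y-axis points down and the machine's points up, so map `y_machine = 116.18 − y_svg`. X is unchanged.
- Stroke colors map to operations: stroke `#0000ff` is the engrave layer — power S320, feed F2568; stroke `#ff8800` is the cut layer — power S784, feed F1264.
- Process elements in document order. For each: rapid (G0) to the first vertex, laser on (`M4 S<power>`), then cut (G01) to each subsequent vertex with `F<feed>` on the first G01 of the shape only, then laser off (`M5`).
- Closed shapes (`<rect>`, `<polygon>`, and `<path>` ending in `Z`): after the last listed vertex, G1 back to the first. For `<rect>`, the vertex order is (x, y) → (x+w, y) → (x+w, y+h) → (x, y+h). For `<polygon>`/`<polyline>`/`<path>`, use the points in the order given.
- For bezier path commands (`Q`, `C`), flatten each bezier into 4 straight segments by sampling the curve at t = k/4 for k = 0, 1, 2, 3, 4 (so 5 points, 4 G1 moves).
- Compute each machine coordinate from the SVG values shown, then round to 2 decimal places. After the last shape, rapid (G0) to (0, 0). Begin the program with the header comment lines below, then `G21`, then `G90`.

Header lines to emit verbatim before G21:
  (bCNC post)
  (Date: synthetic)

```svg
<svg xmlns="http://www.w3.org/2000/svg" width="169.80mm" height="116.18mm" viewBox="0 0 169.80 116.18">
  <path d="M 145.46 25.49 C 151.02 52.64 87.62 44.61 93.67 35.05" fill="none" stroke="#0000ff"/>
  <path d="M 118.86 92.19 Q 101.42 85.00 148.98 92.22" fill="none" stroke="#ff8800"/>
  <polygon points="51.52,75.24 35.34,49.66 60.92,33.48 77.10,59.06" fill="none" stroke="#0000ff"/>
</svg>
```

viewBox `0 0 169.80 116.18` with mm width/height → 1 unit = 1 mm. Flip: y_m = 116.18 − y_svg.

**Shape 1** — `<path>` cubic bezier, stroke `#0000ff` → engrave (S320, F2568). Control points (SVG): P0=(145.46,25.49), P1=(151.02,52.64), P2=(87.62,44.61), P3=(93.67,35.05); sampled at t=k/4. Machine vertices: (145.46,90.69) → (138.86,76.40) → (119.38,72.14) → (99.99,74.77) → (93.67,81.13). Open path.

**Shape 2** — `<path>` quadratic bezier, stroke `#ff8800` → cut (S784, F1264). Control points (SVG): P0=(118.86,92.19), P1=(101.42,85.00), P2=(148.98,92.22); sampled at t=k/4. Machine vertices: (118.86,23.99) → (114.20,26.68) → (117.67,27.58) → (129.26,26.67) → (148.98,23.96). Open path.

**Shape 3** — `<polygon>` regular polygon, stroke `#0000ff` → engrave (S320, F2568). Machine vertices: (51.52,40.94) → (35.34,66.52) → (60.92,82.70) → (77.10,57.12) → (51.52,40.94). Closed: final G1 returns to the first vertex.

(bCNC post)
(Date: synthetic)
G21
G90
G0 X145.46 Y90.69
M4 S320
G01 X138.86 Y76.40 F2568
G01 X119.38 Y72.14
G01 X99.99 Y74.77
G01 X93.67 Y81.13
M5
G0 X118.86 Y23.99
M4 S784
G01 X114.20 Y26.68 F1264
G01 X117.67 Y27.58
G01 X129.26 Y26.67
G01 X148.98 Y23.96
M5
G0 X51.52 Y40.94
M4 S320
G01 X35.34 Y66.52 F2568
G01 X60.92 Y82.70
G01 X77.10 Y57.12
G01 X51.52 Y40.94
M5
G0 X0.00 Y0.00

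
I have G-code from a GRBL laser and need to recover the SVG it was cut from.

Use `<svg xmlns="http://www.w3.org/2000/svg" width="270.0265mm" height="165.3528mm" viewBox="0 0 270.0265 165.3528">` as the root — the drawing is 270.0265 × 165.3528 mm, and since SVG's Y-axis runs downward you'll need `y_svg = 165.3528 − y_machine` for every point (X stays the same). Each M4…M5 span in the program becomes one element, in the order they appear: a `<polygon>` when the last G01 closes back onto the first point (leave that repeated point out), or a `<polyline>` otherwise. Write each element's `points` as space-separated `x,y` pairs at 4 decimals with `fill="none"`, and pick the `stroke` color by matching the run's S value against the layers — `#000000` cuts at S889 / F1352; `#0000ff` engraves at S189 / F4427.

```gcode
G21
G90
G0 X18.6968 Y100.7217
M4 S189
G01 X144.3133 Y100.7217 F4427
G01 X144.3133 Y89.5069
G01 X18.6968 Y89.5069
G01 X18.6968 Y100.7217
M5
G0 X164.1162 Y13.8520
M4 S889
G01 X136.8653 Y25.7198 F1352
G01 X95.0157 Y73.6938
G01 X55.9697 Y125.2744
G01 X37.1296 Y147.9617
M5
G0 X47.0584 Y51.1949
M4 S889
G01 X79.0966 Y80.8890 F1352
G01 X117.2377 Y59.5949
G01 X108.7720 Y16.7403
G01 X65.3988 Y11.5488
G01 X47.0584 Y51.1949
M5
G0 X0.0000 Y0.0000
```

Machine Y-up, SVG Y-down with viewBox height 165.3528, so y_svg = 165.3528 − y_machine; X carries over.

Run 1: power S189 maps to stroke `#0000ff` (engrave). The run returns to its start, so emit a `<polygon>` with points (Y-flipped): 18.6968,64.6311 144.3133,64.6311 144.3133,75.8459 18.6968,75.8459.

Run 2: S889 ⇒ cut layer `#000000`. The run is open, so emit a `<polyline>` with points (Y-flipped): 164.1162,151.5008 136.8653,139.6330 95.0157,91.6590 55.9697,40.0784 37.1296,17.3911.

Run 3: the run's S889 means `#000000` (cut). The run returns to its start, so emit a `<polygon>` with points (Y-flipped): 47.0584,114.1579 79.0966,84.4638 117.2377,105.7579 108.7720,148.6125 65.3988,153.8040.

<svg xmlns="http://www.w3.org/2000/svg" width="270.0265mm" height="165.3528mm" viewBox="0 0 270.0265 165.3528">
  <polygon points="18.6968,64.6311 144.3133,64.6311 144.3133,75.8459 18.6968,75.8459" fill="none" stroke="#0000ff"/>
  <polyline points="164.1162,151.5008 136.8653,139.6330 95.0157,91.6590 55.9697,40.0784 37.1296,17.3911" fill="none" stroke="#000000"/>
  <polygon points="47.0584,114.1579 79.0966,84.4638 117.2377,105.7579 108.7720,148.6125 65.3988,153.8040" fill="none" stroke="#000000"/>
</svg>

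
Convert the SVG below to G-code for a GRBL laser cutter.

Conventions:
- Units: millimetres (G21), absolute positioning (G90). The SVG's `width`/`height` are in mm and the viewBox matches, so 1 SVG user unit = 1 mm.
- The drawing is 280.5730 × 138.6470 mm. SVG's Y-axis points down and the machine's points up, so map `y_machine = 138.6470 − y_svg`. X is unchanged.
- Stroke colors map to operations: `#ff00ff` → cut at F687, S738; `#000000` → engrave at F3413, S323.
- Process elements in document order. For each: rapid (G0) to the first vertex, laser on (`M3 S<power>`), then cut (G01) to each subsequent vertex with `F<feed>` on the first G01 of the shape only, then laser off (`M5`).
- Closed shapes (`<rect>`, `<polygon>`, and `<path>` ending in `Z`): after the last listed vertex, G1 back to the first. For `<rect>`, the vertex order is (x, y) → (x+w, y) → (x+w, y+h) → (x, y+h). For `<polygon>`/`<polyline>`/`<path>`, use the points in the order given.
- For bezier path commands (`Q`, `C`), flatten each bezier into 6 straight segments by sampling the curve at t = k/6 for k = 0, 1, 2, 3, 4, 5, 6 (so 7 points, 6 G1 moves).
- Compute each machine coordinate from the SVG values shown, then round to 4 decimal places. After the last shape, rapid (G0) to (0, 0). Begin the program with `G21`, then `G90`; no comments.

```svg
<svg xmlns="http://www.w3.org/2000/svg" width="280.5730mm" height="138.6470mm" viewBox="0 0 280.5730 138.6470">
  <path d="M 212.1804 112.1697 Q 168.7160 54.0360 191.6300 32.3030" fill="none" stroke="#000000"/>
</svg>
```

G21
G90
G0 X212.1804 Y26.4773
M3 S323
G01 X199.5361 Y44.8441 F3413
G01 X190.5795 Y61.1886
G01 X185.3106 Y75.5108
G01 X183.7294 Y87.8108
G01 X185.8358 Y98.0885
G01 X191.6300 Y106.3440
M5
G0 X0.0000 Y0.0000

1 u = 1 mm; y_m = 138.6470 − y.

[1] `<path>` quadratic bezier, #000000→engrave S323 F3413: (212.1804,26.4773) → (199.5361,44.8441) → (190.5795,61.1886) → (185.3106,75.5108) → (183.7294,87.8108) → (185.8358,98.0885) → (191.6300,106.3440)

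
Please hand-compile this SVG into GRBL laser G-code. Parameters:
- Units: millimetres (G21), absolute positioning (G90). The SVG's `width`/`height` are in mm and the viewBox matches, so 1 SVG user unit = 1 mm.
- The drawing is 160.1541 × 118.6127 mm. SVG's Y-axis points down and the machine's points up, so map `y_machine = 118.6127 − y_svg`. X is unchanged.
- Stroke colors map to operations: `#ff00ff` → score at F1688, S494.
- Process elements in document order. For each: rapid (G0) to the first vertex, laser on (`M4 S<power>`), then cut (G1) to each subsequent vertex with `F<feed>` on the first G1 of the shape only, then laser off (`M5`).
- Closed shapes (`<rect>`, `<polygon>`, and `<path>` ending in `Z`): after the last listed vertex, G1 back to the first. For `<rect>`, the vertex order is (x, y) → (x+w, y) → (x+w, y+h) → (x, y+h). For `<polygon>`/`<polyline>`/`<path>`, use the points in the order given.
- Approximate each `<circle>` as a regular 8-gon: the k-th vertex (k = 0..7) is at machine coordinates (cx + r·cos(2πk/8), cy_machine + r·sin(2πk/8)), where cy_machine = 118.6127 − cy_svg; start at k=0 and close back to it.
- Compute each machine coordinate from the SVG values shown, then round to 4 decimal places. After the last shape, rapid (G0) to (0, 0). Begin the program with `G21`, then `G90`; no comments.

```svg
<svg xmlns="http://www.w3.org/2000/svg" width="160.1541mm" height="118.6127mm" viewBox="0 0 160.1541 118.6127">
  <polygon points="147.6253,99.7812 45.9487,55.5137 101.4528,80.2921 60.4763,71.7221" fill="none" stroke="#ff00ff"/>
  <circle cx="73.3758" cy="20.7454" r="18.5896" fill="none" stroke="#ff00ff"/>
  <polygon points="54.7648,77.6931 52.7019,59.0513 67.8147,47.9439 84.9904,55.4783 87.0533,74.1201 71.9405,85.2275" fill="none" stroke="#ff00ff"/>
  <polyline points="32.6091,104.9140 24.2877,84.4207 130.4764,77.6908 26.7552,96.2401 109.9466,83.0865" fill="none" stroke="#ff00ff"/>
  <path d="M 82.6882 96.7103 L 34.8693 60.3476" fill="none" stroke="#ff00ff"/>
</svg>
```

G21
G90
G0 X147.6253 Y18.8315
M4 S494
G1 X45.9487 Y63.0990 F1688
G1 X101.4528 Y38.3206
G1 X60.4763 Y46.8906
G1 X147.6253 Y18.8315
M5
G0 X91.9654 Y97.8673
M4 S494
G1 X86.5206 Y111.0121 F1688
G1 X73.3758 Y116.4569
G1 X60.2310 Y111.0121
G1 X54.7862 Y97.8673
G1 X60.2310 Y84.7225
G1 X73.3758 Y79.2777
G1 X86.5206 Y84.7225
G1 X91.9654 Y97.8673
M5
G0 X54.7648 Y40.9196
M4 S494
G1 X52.7019 Y59.5614 F1688
G1 X67.8147 Y70.6688
G1 X84.9904 Y63.1344
G1 X87.0533 Y44.4926
G1 X71.9405 Y33.3852
G1 X54.7648 Y40.9196
M5
G0 X32.6091 Y13.6987
M4 S494
G1 X24.2877 Y34.1920 F1688
G1 X130.4764 Y40.9219
G1 X26.7552 Y22.3726
G1 X109.9466 Y35.5262
M5
G0 X82.6882 Y21.9024
M4 S494
G1 X34.8693 Y58.2651 F1688
M5
G0 X0.0000 Y0.0000

viewBox `0 0 160.1541 118.6127` with mm width/height → 1 unit = 1 mm. Flip: y_m = 118.6127 − y_svg.

**Shape 1** — `<polygon>` closed polygon, stroke `#ff00ff` → score (S494, F1688). Machine vertices: (147.6253,18.8315) → (45.9487,63.0990) → (101.4528,38.3206) → (60.4763,46.8906) → (147.6253,18.8315). Closed: final G1 returns to the first vertex.

**Shape 2** — `<circle>` circle, stroke `#ff00ff` → score (S494, F1688). Machine vertices: (91.9654,97.8673) → (86.5206,111.0121) → (73.3758,116.4569) → (60.2310,111.0121) → (54.7862,97.8673) → (60.2310,84.7225) → (73.3758,79.2777) → (86.5206,84.7225) → (91.9654,97.8673). Closed: final G1 returns to the first vertex.

**Shape 3** — `<polygon>` regular polygon, stroke `#ff00ff` → score (S494, F1688). Machine vertices: (54.7648,40.9196) → (52.7019,59.5614) → (67.8147,70.6688) → (84.9904,63.1344) → (87.0533,44.4926) → (71.9405,33.3852) → (54.7648,40.9196). Closed: final G1 returns to the first vertex.

**Shape 4** — `<polyline>` open polyline, stroke `#ff00ff` → score (S494, F1688). Machine vertices: (32.6091,13.6987) → (24.2877,34.1920) → (130.4764,40.9219) → (26.7552,22.3726) → (109.9466,35.5262). Open path.

**Shape 5** — `<path>` line segment, stroke `#ff00ff` → score (S494, F1688). Machine vertices: (82.6882,21.9024) → (34.8693,58.2651). Open path.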